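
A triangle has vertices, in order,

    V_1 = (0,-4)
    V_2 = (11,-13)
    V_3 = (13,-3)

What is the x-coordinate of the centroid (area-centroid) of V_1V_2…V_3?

8

Apply Gauss's area formula. First the cross-terms c_i = x_i·y_{i+1} − x_{i+1}·y_i:
  44, 136, -52  ⇒  2A = 128, A = 64.
Then Σ (x_i + x_{i+1})·c_i = 3072, so x̄ = 3072 / (6·64) = 8.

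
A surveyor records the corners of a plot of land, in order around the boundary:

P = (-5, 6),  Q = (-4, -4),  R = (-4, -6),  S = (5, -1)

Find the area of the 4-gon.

55.5

Apply the surveyor's formula: 2A = Σ (x_i·y_{i+1} − x_{i+1}·y_i), indices taken mod 4.
Σ = (44) + (8) + (34) + (25) = 111
Area = |Σ|/2 = 55.5.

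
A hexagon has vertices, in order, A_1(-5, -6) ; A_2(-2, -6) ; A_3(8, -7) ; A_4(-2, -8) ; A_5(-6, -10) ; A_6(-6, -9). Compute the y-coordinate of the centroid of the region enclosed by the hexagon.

Apply the shoelace formula. First the cross-terms c_i = x_i·y_{i+1} − x_{i+1}·y_i:
  18, 62, -78, -28, -6, -9  ⇒  2A = -41, A = -20.5.
Then Σ (y_i + y_{i+1})·c_i = 901, so ȳ = 901 / (6·(-20.5)) = -901/123.

-901/123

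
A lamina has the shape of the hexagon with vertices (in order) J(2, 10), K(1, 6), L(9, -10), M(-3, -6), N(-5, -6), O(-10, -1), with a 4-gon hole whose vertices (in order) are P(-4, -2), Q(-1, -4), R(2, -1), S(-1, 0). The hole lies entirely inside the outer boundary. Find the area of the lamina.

143.5

Outer boundary:
Apply the shoelace formula: 2A = Σ (x_i·y_{i+1} − x_{i+1}·y_i), indices taken mod 6.
Cross-terms: 2, -64, -84, -12, -55, -98  ⇒  Σ = -311
Area = |Σ|/2 = 155.5.
Hole:
Apply the shoelace formula: 2A = Σ (x_i·y_{i+1} − x_{i+1}·y_i), indices taken mod 4.
P→Q: (-4)(-4) − (-1)(-2) = 14
Q→R: (-1)(-1) − (2)(-4) = 9
R→S: (2)(0) − (-1)(-1) = -1
S→P: (-1)(-2) − (-4)(0) = 2
Σ = 24
Area = |Σ|/2 = 12.
Net area = 155.5 − 12 = 143.5.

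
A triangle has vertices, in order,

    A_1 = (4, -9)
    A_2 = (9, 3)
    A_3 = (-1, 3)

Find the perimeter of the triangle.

36

|A_1A_2| = √((5)² + (12)²) = √169 = 13
|A_2A_3| = √((-10)² + (0)²) = √100 = 10
|A_3A_1| = √((5)² + (-12)²) = √169 = 13
Perimeter = 13 + 10 + 13 = 36.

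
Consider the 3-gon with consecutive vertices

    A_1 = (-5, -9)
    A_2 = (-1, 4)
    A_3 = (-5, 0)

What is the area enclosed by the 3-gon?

Σ = (-29) + (20) + (45) = 36
Area = |Σ|/2 = 18.

18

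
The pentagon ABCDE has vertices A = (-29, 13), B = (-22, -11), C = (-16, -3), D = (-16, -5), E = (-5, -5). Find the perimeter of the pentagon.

|AB| = √((7)² + (-24)²) = √625 = 25
|BC| = √((6)² + (8)²) = √100 = 10
|CD| = √((0)² + (-2)²) = √4 = 2
|DE| = √((11)² + (0)²) = √121 = 11
|EA| = √((-24)² + (18)²) = √900 = 30
Perimeter = 25 + 10 + 2 + 11 + 30 = 78.

78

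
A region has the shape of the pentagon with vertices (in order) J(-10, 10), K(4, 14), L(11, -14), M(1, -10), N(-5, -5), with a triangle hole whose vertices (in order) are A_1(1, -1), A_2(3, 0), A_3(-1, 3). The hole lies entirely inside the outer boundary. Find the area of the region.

Outer boundary:
J→K: (-10)(14) − (4)(10) = -180
K→L: (4)(-14) − (11)(14) = -210
L→M: (11)(-10) − (1)(-14) = -96
M→N: (1)(-5) − (-5)(-10) = -55
N→J: (-5)(10) − (-10)(-5) = -100
Σ = -641
Area = |Σ|/2 = 320.5.
Hole:
A_1→A_2: (1)(0) − (3)(-1) = 3
A_2→A_3: (3)(3) − (-1)(0) = 9
A_3→A_1: (-1)(-1) − (1)(3) = -2
Σ = 10
Area = |Σ|/2 = 5.
Net area = 320.5 − 5 = 315.5.

315.5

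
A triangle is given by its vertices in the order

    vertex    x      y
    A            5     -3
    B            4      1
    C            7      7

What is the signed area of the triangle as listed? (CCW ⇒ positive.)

A→B: (5)(1) − (4)(-3) = 17
B→C: (4)(7) − (7)(1) = 21
C→A: (7)(-3) − (5)(7) = -56
Σ = -18
Signed area = Σ/2 = -9 (negative ⇒ clockwise traversal).

-9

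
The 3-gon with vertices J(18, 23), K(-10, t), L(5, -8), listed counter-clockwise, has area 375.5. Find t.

Write out the shoelace sum; only the two edges meeting at K involve t:
2·Area = [(18·t − (-10)·23) + ((-10)·(-8) − 5·t)] + 259
       = 13·t + 569 = 751
⇒ t = 14.

14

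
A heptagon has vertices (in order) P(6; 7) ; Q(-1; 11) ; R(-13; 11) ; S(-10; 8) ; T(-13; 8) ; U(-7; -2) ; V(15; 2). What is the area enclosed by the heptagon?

Apply the surveyor's formula: 2A = Σ (x_i·y_{i+1} − x_{i+1}·y_i), indices taken mod 7.
Cross-terms: 73, 132, 6, 24, 82, 16, 93  ⇒  Σ = 426
Area = |Σ|/2 = 213.

213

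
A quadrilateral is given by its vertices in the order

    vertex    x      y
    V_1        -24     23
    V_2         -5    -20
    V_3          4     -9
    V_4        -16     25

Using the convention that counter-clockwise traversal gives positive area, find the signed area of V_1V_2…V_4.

454

Σ = (595) + (125) + (-44) + (232) = 908
Signed area = Σ/2 = 454 (positive ⇒ counter-clockwise traversal).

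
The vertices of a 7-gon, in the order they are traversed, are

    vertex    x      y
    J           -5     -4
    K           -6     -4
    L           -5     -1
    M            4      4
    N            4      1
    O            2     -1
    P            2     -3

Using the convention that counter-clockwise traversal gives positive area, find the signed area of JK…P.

J→K: (-5)(-4) − (-6)(-4) = -4
K→L: (-6)(-1) − (-5)(-4) = -14
L→M: (-5)(4) − (4)(-1) = -16
M→N: (4)(1) − (4)(4) = -12
N→O: (4)(-1) − (2)(1) = -6
O→P: (2)(-3) − (2)(-1) = -4
P→J: (2)(-4) − (-5)(-3) = -23
Σ = -79
Signed area = Σ/2 = -39.5 (negative ⇒ clockwise traversal).

-39.5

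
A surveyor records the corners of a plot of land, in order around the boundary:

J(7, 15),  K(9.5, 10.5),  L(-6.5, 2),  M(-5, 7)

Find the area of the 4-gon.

Apply the surveyor's formula: 2A = Σ (x_i·y_{i+1} − x_{i+1}·y_i), indices taken mod 4.
Cross-terms: -69, 87.25, -35.5, -124  ⇒  Σ = -141.25
Area = |Σ|/2 = 70.625.

70.625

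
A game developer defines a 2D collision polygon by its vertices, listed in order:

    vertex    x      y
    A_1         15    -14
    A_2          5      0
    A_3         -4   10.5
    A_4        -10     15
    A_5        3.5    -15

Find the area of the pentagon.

220.5

Σ = (70) + (52.5) + (45) + (97.5) + (176) = 441
Area = |Σ|/2 = 220.5.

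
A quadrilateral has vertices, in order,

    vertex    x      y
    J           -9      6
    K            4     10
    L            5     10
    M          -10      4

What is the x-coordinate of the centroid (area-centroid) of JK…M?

Apply the shoelace formula. First the cross-terms c_i = x_i·y_{i+1} − x_{i+1}·y_i:
  -114, -10, 120, -24  ⇒  2A = -28, A = -14.
Then Σ (x_i + x_{i+1})·c_i = 336, so x̄ = 336 / (6·(-14)) = -4.

-4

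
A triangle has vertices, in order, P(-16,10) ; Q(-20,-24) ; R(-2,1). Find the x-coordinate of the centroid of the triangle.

Apply Gauss's area formula. First the cross-terms c_i = x_i·y_{i+1} − x_{i+1}·y_i:
  584, -68, -4  ⇒  2A = 512, A = 256.
Then Σ (x_i + x_{i+1})·c_i = -19456, so x̄ = -19456 / (6·256) = -38/3.

-38/3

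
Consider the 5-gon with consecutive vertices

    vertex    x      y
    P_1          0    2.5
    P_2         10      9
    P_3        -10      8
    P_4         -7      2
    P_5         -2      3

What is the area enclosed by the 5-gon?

Σ = (-25) + (170) + (36) + (-17) + (-5) = 159
Area = |Σ|/2 = 79.5.

79.5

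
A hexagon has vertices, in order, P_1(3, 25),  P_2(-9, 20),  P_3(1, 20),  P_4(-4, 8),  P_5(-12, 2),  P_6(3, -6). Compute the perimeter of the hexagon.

94

|P_1P_2| = √((-12)² + (-5)²) = √169 = 13
|P_2P_3| = √((10)² + (0)²) = √100 = 10
|P_3P_4| = √((-5)² + (-12)²) = √169 = 13
|P_4P_5| = √((-8)² + (-6)²) = √100 = 10
|P_5P_6| = √((15)² + (-8)²) = √289 = 17
|P_6P_1| = √((0)² + (31)²) = √961 = 31
Perimeter = 13 + 10 + 13 + 10 + 17 + 31 = 94.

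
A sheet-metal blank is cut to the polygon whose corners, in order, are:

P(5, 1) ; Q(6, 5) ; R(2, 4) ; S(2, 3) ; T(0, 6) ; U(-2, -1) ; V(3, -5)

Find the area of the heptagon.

48

Σ = (19) + (14) + (-2) + (12) + (12) + (13) + (28) = 96
Area = |Σ|/2 = 48.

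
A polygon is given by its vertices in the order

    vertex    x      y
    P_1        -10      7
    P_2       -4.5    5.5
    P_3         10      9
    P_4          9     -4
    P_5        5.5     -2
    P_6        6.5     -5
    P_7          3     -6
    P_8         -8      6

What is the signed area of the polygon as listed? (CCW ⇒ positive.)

-150.25

P_1→P_2: (-10)(5.5) − (-4.5)(7) = -23.5
P_2→P_3: (-4.5)(9) − (10)(5.5) = -95.5
P_3→P_4: (10)(-4) − (9)(9) = -121
P_4→P_5: (9)(-2) − (5.5)(-4) = 4
P_5→P_6: (5.5)(-5) − (6.5)(-2) = -14.5
P_6→P_7: (6.5)(-6) − (3)(-5) = -24
P_7→P_8: (3)(6) − (-8)(-6) = -30
P_8→P_1: (-8)(7) − (-10)(6) = 4
Σ = -300.5
Signed area = Σ/2 = -150.25 (negative ⇒ clockwise traversal).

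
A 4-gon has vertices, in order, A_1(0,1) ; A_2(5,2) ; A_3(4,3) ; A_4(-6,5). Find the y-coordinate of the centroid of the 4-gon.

48/17

Apply the surveyor's formula. First the cross-terms c_i = x_i·y_{i+1} − x_{i+1}·y_i:
  -5, 7, 38, -6  ⇒  2A = 34, A = 17.
Then Σ (y_i + y_{i+1})·c_i = 288, so ȳ = 288 / (6·17) = 48/17.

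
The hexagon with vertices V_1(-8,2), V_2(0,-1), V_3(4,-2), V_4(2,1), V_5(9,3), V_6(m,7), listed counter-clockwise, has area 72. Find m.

The doubled signed area Σ (x_i y_{i+1} − x_{i+1} y_i) is linear in m.
With m=0 it equals 136; the coefficient of m is -1 (from the two edges through V_6).
So -1·m + 136 = 2·72 = 144 ⇒ m = -8.

-8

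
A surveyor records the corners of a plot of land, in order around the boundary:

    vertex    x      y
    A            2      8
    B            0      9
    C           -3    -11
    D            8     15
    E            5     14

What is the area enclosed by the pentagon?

68.5

Apply Gauss's area formula: 2A = Σ (x_i·y_{i+1} − x_{i+1}·y_i), indices taken mod 5.
Cross-terms: 18, 27, 43, 37, 12  ⇒  Σ = 137
Area = |Σ|/2 = 68.5.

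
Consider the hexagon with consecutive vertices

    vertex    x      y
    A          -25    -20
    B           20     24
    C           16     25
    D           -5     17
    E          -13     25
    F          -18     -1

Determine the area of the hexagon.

A→B: (-25)(24) − (20)(-20) = -200
B→C: (20)(25) − (16)(24) = 116
C→D: (16)(17) − (-5)(25) = 397
D→E: (-5)(25) − (-13)(17) = 96
E→F: (-13)(-1) − (-18)(25) = 463
F→A: (-18)(-20) − (-25)(-1) = 335
Σ = 1207
Area = |Σ|/2 = 603.5.

603.5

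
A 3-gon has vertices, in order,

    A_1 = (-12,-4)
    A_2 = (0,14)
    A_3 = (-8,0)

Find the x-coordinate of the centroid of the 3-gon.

-20/3

Apply Gauss's area formula. First the cross-terms c_i = x_i·y_{i+1} − x_{i+1}·y_i:
  -168, 112, 32  ⇒  2A = -24, A = -12.
Then Σ (x_i + x_{i+1})·c_i = 480, so x̄ = 480 / (6·(-12)) = -20/3.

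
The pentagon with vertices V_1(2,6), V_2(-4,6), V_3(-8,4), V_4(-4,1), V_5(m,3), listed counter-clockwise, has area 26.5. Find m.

The doubled signed area Σ (x_i y_{i+1} − x_{i+1} y_i) is linear in m.
With m=0 it equals 58; the coefficient of m is 5 (from the two edges through V_5).
So 5·m + 58 = 2·26.5 = 53 ⇒ m = -1.

-1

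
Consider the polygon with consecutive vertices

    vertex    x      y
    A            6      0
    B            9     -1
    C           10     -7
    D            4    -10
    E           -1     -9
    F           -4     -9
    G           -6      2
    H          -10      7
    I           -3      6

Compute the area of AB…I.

181.5

Σ = (-6) + (-53) + (-72) + (-46) + (-27) + (-62) + (-22) + (-39) + (-36) = -363
Area = |Σ|/2 = 181.5.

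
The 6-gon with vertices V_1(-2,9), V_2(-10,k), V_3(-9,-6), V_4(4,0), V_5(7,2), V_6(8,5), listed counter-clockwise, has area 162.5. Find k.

6

The doubled signed area Σ (x_i y_{i+1} − x_{i+1} y_i) is linear in k.
With k=0 it equals 283; the coefficient of k is 7 (from the two edges through V_2).
So 7·k + 283 = 2·162.5 = 325 ⇒ k = 6.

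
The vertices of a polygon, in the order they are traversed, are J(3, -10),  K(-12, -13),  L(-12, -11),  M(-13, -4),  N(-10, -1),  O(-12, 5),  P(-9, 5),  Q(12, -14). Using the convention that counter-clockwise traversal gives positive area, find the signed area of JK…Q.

J→K: (3)(-13) − (-12)(-10) = -159
K→L: (-12)(-11) − (-12)(-13) = -24
L→M: (-12)(-4) − (-13)(-11) = -95
M→N: (-13)(-1) − (-10)(-4) = -27
N→O: (-10)(5) − (-12)(-1) = -62
O→P: (-12)(5) − (-9)(5) = -15
P→Q: (-9)(-14) − (12)(5) = 66
Q→J: (12)(-10) − (3)(-14) = -78
Σ = -394
Signed area = Σ/2 = -197 (negative ⇒ clockwise traversal).

-197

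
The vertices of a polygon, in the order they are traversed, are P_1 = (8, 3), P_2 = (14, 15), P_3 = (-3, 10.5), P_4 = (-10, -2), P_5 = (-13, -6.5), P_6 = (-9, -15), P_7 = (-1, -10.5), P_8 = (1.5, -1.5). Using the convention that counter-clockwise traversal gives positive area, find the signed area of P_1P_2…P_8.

334.875

Apply the shoelace formula: 2A = Σ (x_i·y_{i+1} − x_{i+1}·y_i), indices taken mod 8.
Σ = (78) + (192) + (111) + (39) + (136.5) + (79.5) + (17.25) + (16.5) = 669.75
Signed area = Σ/2 = 334.875 (positive ⇒ counter-clockwise traversal).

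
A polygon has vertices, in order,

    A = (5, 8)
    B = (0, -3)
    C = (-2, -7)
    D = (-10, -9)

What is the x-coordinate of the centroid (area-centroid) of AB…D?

Apply Gauss's area formula. First the cross-terms c_i = x_i·y_{i+1} − x_{i+1}·y_i:
  -15, -6, -52, -35  ⇒  2A = -108, A = -54.
Then Σ (x_i + x_{i+1})·c_i = 736, so x̄ = 736 / (6·(-54)) = -184/81.

-184/81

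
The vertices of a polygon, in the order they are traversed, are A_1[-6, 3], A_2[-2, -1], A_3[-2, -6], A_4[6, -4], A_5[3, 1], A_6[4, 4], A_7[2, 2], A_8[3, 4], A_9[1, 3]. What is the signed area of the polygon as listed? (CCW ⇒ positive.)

Σ = (12) + (10) + (44) + (18) + (8) + (0) + (2) + (5) + (21) = 120
Signed area = Σ/2 = 60 (positive ⇒ counter-clockwise traversal).

60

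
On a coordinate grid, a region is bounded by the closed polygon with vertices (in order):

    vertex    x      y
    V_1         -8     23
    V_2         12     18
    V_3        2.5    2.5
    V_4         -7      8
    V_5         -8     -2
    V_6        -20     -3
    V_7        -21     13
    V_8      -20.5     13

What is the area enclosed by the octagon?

Apply the shoelace formula: 2A = Σ (x_i·y_{i+1} − x_{i+1}·y_i), indices taken mod 8.
Σ = (-420) + (-15) + (37.5) + (78) + (-16) + (-323) + (-6.5) + (-367.5) = -1032.5
Area = |Σ|/2 = 516.25.

516.25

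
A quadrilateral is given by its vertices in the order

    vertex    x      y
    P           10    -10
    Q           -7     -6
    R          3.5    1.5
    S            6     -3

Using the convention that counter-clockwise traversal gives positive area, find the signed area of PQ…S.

Σ = (-130) + (10.5) + (-19.5) + (-30) = -169
Signed area = Σ/2 = -84.5 (negative ⇒ clockwise traversal).

-84.5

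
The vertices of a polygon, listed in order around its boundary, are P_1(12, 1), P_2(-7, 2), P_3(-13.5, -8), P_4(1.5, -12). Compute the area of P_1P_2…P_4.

Σ = (31) + (83) + (174) + (145.5) = 433.5
Area = |Σ|/2 = 216.75.

216.75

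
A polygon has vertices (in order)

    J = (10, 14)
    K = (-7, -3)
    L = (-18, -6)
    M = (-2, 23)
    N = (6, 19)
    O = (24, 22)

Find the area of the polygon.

Apply Gauss's area formula: 2A = Σ (x_i·y_{i+1} − x_{i+1}·y_i), indices taken mod 6.
J→K: (10)(-3) − (-7)(14) = 68
K→L: (-7)(-6) − (-18)(-3) = -12
L→M: (-18)(23) − (-2)(-6) = -426
M→N: (-2)(19) − (6)(23) = -176
N→O: (6)(22) − (24)(19) = -324
O→J: (24)(14) − (10)(22) = 116
Σ = -754
Area = |Σ|/2 = 377.

377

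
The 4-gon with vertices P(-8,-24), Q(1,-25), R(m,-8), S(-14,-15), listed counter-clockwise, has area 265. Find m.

21

Write out the shoelace sum; only the two edges meeting at R involve m:
2·Area = [(1·(-8) − m·(-25)) + (m·(-15) − (-14)·(-8))] + 440
       = 10·m + 320 = 530
⇒ m = 21.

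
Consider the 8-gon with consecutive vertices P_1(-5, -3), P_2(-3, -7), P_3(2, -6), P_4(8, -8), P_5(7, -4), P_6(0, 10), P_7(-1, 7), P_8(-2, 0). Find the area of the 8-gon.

Apply the shoelace (surveyor's) formula: 2A = Σ (x_i·y_{i+1} − x_{i+1}·y_i), indices taken mod 8.
Σ = (26) + (32) + (32) + (24) + (70) + (10) + (14) + (6) = 214
Area = |Σ|/2 = 107.

107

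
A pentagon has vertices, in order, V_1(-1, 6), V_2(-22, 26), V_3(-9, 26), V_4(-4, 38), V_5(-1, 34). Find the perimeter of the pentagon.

88

|V_1V_2| = √((-21)² + (20)²) = √841 = 29
|V_2V_3| = √((13)² + (0)²) = √169 = 13
|V_3V_4| = √((5)² + (12)²) = √169 = 13
|V_4V_5| = √((3)² + (-4)²) = √25 = 5
|V_5V_1| = √((0)² + (-28)²) = √784 = 28
Perimeter = 29 + 13 + 13 + 5 + 28 = 88.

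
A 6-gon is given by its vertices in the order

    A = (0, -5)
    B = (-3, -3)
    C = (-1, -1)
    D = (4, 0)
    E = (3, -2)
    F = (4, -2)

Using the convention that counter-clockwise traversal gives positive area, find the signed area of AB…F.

-18.5

Σ = (-15) + (0) + (4) + (-8) + (2) + (-20) = -37
Signed area = Σ/2 = -18.5 (negative ⇒ clockwise traversal).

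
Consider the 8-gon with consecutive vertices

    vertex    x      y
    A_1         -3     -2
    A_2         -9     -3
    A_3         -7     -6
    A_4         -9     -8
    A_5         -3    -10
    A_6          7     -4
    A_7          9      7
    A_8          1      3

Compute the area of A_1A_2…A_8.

143

Apply the shoelace (surveyor's) formula: 2A = Σ (x_i·y_{i+1} − x_{i+1}·y_i), indices taken mod 8.
Cross-terms: -9, 33, 2, 66, 82, 85, 20, 7  ⇒  Σ = 286
Area = |Σ|/2 = 143.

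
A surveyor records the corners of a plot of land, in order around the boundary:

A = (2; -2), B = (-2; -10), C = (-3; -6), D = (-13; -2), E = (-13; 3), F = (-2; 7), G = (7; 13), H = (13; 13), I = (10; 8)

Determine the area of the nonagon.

239.5

Apply Gauss's area formula: 2A = Σ (x_i·y_{i+1} − x_{i+1}·y_i), indices taken mod 9.
Cross-terms: -24, -18, -72, -65, -85, -75, -78, -26, -36  ⇒  Σ = -479
Area = |Σ|/2 = 239.5.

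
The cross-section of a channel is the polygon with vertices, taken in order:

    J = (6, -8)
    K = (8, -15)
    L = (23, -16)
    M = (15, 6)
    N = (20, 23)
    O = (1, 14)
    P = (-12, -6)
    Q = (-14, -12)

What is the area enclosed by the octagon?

728.5

Apply Gauss's area formula: 2A = Σ (x_i·y_{i+1} − x_{i+1}·y_i), indices taken mod 8.
J→K: (6)(-15) − (8)(-8) = -26
K→L: (8)(-16) − (23)(-15) = 217
L→M: (23)(6) − (15)(-16) = 378
M→N: (15)(23) − (20)(6) = 225
N→O: (20)(14) − (1)(23) = 257
O→P: (1)(-6) − (-12)(14) = 162
P→Q: (-12)(-12) − (-14)(-6) = 60
Q→J: (-14)(-8) − (6)(-12) = 184
Σ = 1457
Area = |Σ|/2 = 728.5.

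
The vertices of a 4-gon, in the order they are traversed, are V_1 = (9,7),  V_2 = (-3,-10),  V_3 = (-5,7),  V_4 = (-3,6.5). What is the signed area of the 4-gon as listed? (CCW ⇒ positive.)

Apply Gauss's area formula: 2A = Σ (x_i·y_{i+1} − x_{i+1}·y_i), indices taken mod 4.
Σ = (-69) + (-71) + (-11.5) + (-79.5) = -231
Signed area = Σ/2 = -115.5 (negative ⇒ clockwise traversal).

-115.5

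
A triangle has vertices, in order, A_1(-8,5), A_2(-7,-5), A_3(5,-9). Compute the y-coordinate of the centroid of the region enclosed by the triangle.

Apply Gauss's area formula. First the cross-terms c_i = x_i·y_{i+1} − x_{i+1}·y_i:
  75, 88, -47  ⇒  2A = 116, A = 58.
Then Σ (y_i + y_{i+1})·c_i = -1044, so ȳ = -1044 / (6·58) = -3.

-3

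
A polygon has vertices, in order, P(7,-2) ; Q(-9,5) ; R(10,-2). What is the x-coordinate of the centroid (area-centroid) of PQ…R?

8/3

Apply the surveyor's formula. First the cross-terms c_i = x_i·y_{i+1} − x_{i+1}·y_i:
  17, -32, -6  ⇒  2A = -21, A = -10.5.
Then Σ (x_i + x_{i+1})·c_i = -168, so x̄ = -168 / (6·(-10.5)) = 8/3.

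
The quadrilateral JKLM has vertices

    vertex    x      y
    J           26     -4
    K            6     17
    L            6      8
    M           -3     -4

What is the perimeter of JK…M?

82

|JK| = √((-20)² + (21)²) = √841 = 29
|KL| = √((0)² + (-9)²) = √81 = 9
|LM| = √((-9)² + (-12)²) = √225 = 15
|MJ| = √((29)² + (0)²) = √841 = 29
Perimeter = 29 + 9 + 15 + 29 = 82.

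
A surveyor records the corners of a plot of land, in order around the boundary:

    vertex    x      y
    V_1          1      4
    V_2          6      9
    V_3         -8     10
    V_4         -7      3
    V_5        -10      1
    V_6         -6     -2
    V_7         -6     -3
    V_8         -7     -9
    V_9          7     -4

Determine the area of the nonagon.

Apply the shoelace formula: 2A = Σ (x_i·y_{i+1} − x_{i+1}·y_i), indices taken mod 9.
Σ = (-15) + (132) + (46) + (23) + (26) + (6) + (33) + (91) + (32) = 374
Area = |Σ|/2 = 187.

187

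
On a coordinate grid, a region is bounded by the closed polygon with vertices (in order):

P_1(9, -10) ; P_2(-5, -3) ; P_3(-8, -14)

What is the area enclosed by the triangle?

P_1→P_2: (9)(-3) − (-5)(-10) = -77
P_2→P_3: (-5)(-14) − (-8)(-3) = 46
P_3→P_1: (-8)(-10) − (9)(-14) = 206
Σ = 175
Area = |Σ|/2 = 87.5.

87.5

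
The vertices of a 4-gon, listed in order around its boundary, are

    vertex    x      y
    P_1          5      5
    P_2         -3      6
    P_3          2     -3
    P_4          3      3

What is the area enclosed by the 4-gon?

28.5

Apply Gauss's area formula: 2A = Σ (x_i·y_{i+1} − x_{i+1}·y_i), indices taken mod 4.
Cross-terms: 45, -3, 15, 0  ⇒  Σ = 57
Area = |Σ|/2 = 28.5.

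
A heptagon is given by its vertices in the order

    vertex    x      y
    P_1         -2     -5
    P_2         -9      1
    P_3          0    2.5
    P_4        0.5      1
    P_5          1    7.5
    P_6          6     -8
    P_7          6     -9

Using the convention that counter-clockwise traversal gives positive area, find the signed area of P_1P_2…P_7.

Σ = (-47) + (-22.5) + (-1.25) + (2.75) + (-53) + (-6) + (-48) = -175
Signed area = Σ/2 = -87.5 (negative ⇒ clockwise traversal).

-87.5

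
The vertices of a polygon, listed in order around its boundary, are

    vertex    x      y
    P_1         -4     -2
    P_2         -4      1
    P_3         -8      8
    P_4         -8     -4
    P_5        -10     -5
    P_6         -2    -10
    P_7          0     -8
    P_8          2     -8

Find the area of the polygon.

Σ = (-12) + (-24) + (96) + (0) + (90) + (16) + (16) + (-36) = 146
Area = |Σ|/2 = 73.

73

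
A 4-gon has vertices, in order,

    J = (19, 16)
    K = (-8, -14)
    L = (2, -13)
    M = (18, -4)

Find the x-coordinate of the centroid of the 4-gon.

2613/292

Apply the shoelace (surveyor's) formula. First the cross-terms c_i = x_i·y_{i+1} − x_{i+1}·y_i:
  -138, 132, 226, 364  ⇒  2A = 584, A = 292.
Then Σ (x_i + x_{i+1})·c_i = 15678, so x̄ = 15678 / (6·292) = 2613/292.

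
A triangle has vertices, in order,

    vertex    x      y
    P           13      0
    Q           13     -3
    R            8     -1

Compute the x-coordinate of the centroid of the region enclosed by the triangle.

Apply the shoelace formula. First the cross-terms c_i = x_i·y_{i+1} − x_{i+1}·y_i:
  -39, 11, 13  ⇒  2A = -15, A = -7.5.
Then Σ (x_i + x_{i+1})·c_i = -510, so x̄ = -510 / (6·(-7.5)) = 34/3.

34/3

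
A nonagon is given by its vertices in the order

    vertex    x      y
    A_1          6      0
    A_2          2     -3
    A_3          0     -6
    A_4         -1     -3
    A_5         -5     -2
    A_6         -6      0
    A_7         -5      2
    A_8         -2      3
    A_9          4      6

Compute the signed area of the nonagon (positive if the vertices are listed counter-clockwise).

A_1→A_2: (6)(-3) − (2)(0) = -18
A_2→A_3: (2)(-6) − (0)(-3) = -12
A_3→A_4: (0)(-3) − (-1)(-6) = -6
A_4→A_5: (-1)(-2) − (-5)(-3) = -13
A_5→A_6: (-5)(0) − (-6)(-2) = -12
A_6→A_7: (-6)(2) − (-5)(0) = -12
A_7→A_8: (-5)(3) − (-2)(2) = -11
A_8→A_9: (-2)(6) − (4)(3) = -24
A_9→A_1: (4)(0) − (6)(6) = -36
Σ = -144
Signed area = Σ/2 = -72 (negative ⇒ clockwise traversal).

-72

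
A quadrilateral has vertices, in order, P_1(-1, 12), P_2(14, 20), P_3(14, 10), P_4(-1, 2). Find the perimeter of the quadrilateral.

|P_1P_2| = √((15)² + (8)²) = √289 = 17
|P_2P_3| = √((0)² + (-10)²) = √100 = 10
|P_3P_4| = √((-15)² + (-8)²) = √289 = 17
|P_4P_1| = √((0)² + (10)²) = √100 = 10
Perimeter = 17 + 10 + 17 + 10 = 54.

54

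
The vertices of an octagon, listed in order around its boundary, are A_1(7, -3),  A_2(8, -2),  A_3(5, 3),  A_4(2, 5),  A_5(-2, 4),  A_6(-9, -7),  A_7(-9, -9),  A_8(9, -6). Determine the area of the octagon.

149.5

Apply the shoelace formula: 2A = Σ (x_i·y_{i+1} − x_{i+1}·y_i), indices taken mod 8.
Σ = (10) + (34) + (19) + (18) + (50) + (18) + (135) + (15) = 299
Area = |Σ|/2 = 149.5.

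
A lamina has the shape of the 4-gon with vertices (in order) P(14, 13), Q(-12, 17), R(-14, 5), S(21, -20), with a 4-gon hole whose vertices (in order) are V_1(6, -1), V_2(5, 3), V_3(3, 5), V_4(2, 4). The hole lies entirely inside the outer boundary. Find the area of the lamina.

Outer boundary:
Apply the surveyor's formula: 2A = Σ (x_i·y_{i+1} − x_{i+1}·y_i), indices taken mod 4.
Σ = (394) + (178) + (175) + (553) = 1300
Area = |Σ|/2 = 650.
Hole:
Apply the shoelace (surveyor's) formula: 2A = Σ (x_i·y_{i+1} − x_{i+1}·y_i), indices taken mod 4.
Σ = (23) + (16) + (2) + (-26) = 15
Area = |Σ|/2 = 7.5.
Net area = 650 − 7.5 = 642.5.

642.5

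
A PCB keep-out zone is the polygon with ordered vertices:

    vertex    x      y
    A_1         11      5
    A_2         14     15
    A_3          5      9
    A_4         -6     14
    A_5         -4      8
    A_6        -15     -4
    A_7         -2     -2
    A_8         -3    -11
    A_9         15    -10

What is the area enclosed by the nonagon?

Apply the shoelace (surveyor's) formula: 2A = Σ (x_i·y_{i+1} − x_{i+1}·y_i), indices taken mod 9.
A_1→A_2: (11)(15) − (14)(5) = 95
A_2→A_3: (14)(9) − (5)(15) = 51
A_3→A_4: (5)(14) − (-6)(9) = 124
A_4→A_5: (-6)(8) − (-4)(14) = 8
A_5→A_6: (-4)(-4) − (-15)(8) = 136
A_6→A_7: (-15)(-2) − (-2)(-4) = 22
A_7→A_8: (-2)(-11) − (-3)(-2) = 16
A_8→A_9: (-3)(-10) − (15)(-11) = 195
A_9→A_1: (15)(5) − (11)(-10) = 185
Σ = 832
Area = |Σ|/2 = 416.

416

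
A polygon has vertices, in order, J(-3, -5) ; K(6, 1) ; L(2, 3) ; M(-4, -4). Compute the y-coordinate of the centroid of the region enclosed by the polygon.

Apply the shoelace formula. First the cross-terms c_i = x_i·y_{i+1} − x_{i+1}·y_i:
  27, 16, 4, 8  ⇒  2A = 55, A = 27.5.
Then Σ (y_i + y_{i+1})·c_i = -120, so ȳ = -120 / (6·27.5) = -8/11.

-8/11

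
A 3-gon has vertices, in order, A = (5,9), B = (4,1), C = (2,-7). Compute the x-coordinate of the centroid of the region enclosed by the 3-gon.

Apply the shoelace (surveyor's) formula. First the cross-terms c_i = x_i·y_{i+1} − x_{i+1}·y_i:
  -31, -30, 53  ⇒  2A = -8, A = -4.
Then Σ (x_i + x_{i+1})·c_i = -88, so x̄ = -88 / (6·(-4)) = 11/3.

11/3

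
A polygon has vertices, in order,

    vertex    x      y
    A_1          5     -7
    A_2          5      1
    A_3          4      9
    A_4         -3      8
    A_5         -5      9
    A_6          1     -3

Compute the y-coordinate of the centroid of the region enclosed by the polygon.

450/167

Apply the shoelace formula. First the cross-terms c_i = x_i·y_{i+1} − x_{i+1}·y_i:
  40, 41, 59, 13, 6, 8  ⇒  2A = 167, A = 83.5.
Then Σ (y_i + y_{i+1})·c_i = 1350, so ȳ = 1350 / (6·83.5) = 450/167.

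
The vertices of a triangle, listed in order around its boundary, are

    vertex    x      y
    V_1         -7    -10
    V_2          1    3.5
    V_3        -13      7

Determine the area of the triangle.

108.5

Σ = (-14.5) + (52.5) + (179) = 217
Area = |Σ|/2 = 108.5.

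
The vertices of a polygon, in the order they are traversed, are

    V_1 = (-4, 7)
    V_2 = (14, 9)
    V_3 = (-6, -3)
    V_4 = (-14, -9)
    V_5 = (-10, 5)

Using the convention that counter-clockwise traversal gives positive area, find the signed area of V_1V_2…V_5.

Apply Gauss's area formula: 2A = Σ (x_i·y_{i+1} − x_{i+1}·y_i), indices taken mod 5.
V_1→V_2: (-4)(9) − (14)(7) = -134
V_2→V_3: (14)(-3) − (-6)(9) = 12
V_3→V_4: (-6)(-9) − (-14)(-3) = 12
V_4→V_5: (-14)(5) − (-10)(-9) = -160
V_5→V_1: (-10)(7) − (-4)(5) = -50
Σ = -320
Signed area = Σ/2 = -160 (negative ⇒ clockwise traversal).

-160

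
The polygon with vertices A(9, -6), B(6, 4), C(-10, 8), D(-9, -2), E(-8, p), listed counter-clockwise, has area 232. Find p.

-10

The doubled signed area Σ (x_i y_{i+1} − x_{i+1} y_i) is linear in p.
With p=0 it equals 284; the coefficient of p is -18 (from the two edges through E).
So -18·p + 284 = 2·232 = 464 ⇒ p = -10.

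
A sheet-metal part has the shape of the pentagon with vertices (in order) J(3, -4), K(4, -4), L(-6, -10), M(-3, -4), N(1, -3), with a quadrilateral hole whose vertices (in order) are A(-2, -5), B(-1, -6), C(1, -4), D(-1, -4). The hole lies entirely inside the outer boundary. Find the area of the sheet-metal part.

Outer boundary:
Cross-terms: 4, -64, -6, 13, 5  ⇒  Σ = -48
Area = |Σ|/2 = 24.
Hole:
Apply the shoelace (surveyor's) formula: 2A = Σ (x_i·y_{i+1} − x_{i+1}·y_i), indices taken mod 4.
Σ = (7) + (10) + (-8) + (-3) = 6
Area = |Σ|/2 = 3.
Net area = 24 − 3 = 21.

21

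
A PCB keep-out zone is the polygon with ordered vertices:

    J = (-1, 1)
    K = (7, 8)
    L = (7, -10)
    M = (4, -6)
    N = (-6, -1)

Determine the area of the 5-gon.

95

Cross-terms: -15, -126, -2, -40, -7  ⇒  Σ = -190
Area = |Σ|/2 = 95.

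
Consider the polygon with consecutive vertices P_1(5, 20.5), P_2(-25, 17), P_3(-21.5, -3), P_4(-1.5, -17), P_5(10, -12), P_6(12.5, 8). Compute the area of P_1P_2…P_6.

P_1→P_2: (5)(17) − (-25)(20.5) = 597.5
P_2→P_3: (-25)(-3) − (-21.5)(17) = 440.5
P_3→P_4: (-21.5)(-17) − (-1.5)(-3) = 361
P_4→P_5: (-1.5)(-12) − (10)(-17) = 188
P_5→P_6: (10)(8) − (12.5)(-12) = 230
P_6→P_1: (12.5)(20.5) − (5)(8) = 216.25
Σ = 2033.25
Area = |Σ|/2 = 1016.625.

1016.625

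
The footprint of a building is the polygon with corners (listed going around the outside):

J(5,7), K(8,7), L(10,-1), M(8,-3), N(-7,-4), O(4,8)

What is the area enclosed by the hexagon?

Cross-terms: -21, -78, -22, -53, -40, -12  ⇒  Σ = -226
Area = |Σ|/2 = 113.

113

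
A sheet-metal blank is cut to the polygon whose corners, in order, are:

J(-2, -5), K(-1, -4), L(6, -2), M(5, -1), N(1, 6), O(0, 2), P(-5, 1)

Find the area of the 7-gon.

Σ = (3) + (26) + (4) + (31) + (2) + (10) + (27) = 103
Area = |Σ|/2 = 51.5.

51.5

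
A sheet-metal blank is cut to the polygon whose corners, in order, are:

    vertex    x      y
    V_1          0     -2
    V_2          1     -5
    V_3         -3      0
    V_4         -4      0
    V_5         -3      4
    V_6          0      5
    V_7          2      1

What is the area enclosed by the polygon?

29

Apply the shoelace formula: 2A = Σ (x_i·y_{i+1} − x_{i+1}·y_i), indices taken mod 7.
Cross-terms: 2, -15, 0, -16, -15, -10, -4  ⇒  Σ = -58
Area = |Σ|/2 = 29.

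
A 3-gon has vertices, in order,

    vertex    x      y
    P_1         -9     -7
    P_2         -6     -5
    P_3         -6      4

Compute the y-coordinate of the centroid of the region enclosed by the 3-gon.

-8/3

Apply Gauss's area formula. First the cross-terms c_i = x_i·y_{i+1} − x_{i+1}·y_i:
  3, -54, 78  ⇒  2A = 27, A = 13.5.
Then Σ (y_i + y_{i+1})·c_i = -216, so ȳ = -216 / (6·13.5) = -8/3.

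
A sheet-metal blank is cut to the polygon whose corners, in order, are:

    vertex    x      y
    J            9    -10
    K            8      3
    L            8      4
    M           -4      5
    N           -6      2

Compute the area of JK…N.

J→K: (9)(3) − (8)(-10) = 107
K→L: (8)(4) − (8)(3) = 8
L→M: (8)(5) − (-4)(4) = 56
M→N: (-4)(2) − (-6)(5) = 22
N→J: (-6)(-10) − (9)(2) = 42
Σ = 235
Area = |Σ|/2 = 117.5.

117.5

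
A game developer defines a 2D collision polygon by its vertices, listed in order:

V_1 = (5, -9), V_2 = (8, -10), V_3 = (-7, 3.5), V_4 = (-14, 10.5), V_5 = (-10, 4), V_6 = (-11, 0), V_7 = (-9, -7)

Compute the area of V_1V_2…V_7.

120.75

Apply the surveyor's formula: 2A = Σ (x_i·y_{i+1} − x_{i+1}·y_i), indices taken mod 7.
V_1→V_2: (5)(-10) − (8)(-9) = 22
V_2→V_3: (8)(3.5) − (-7)(-10) = -42
V_3→V_4: (-7)(10.5) − (-14)(3.5) = -24.5
V_4→V_5: (-14)(4) − (-10)(10.5) = 49
V_5→V_6: (-10)(0) − (-11)(4) = 44
V_6→V_7: (-11)(-7) − (-9)(0) = 77
V_7→V_1: (-9)(-9) − (5)(-7) = 116
Σ = 241.5
Area = |Σ|/2 = 120.75.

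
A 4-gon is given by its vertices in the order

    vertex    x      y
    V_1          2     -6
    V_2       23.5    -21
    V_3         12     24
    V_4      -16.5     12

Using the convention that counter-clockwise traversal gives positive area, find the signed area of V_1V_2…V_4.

765

Apply the surveyor's formula: 2A = Σ (x_i·y_{i+1} − x_{i+1}·y_i), indices taken mod 4.
Σ = (99) + (816) + (540) + (75) = 1530
Signed area = Σ/2 = 765 (positive ⇒ counter-clockwise traversal).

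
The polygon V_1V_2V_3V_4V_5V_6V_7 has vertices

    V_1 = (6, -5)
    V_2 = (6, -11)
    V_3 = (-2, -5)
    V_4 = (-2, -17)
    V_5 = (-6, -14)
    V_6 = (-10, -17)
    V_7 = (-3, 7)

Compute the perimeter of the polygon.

78

|V_1V_2| = √((0)² + (-6)²) = √36 = 6
|V_2V_3| = √((-8)² + (6)²) = √100 = 10
|V_3V_4| = √((0)² + (-12)²) = √144 = 12
|V_4V_5| = √((-4)² + (3)²) = √25 = 5
|V_5V_6| = √((-4)² + (-3)²) = √25 = 5
|V_6V_7| = √((7)² + (24)²) = √625 = 25
|V_7V_1| = √((9)² + (-12)²) = √225 = 15
Perimeter = 6 + 10 + 12 + 5 + 5 + 25 + 15 = 78.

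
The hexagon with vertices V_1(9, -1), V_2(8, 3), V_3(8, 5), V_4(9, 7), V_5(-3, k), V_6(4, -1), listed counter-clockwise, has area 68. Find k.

9

The doubled signed area Σ (x_i y_{i+1} − x_{i+1} y_i) is linear in k.
With k=0 it equals 91; the coefficient of k is 5 (from the two edges through V_5).
So 5·k + 91 = 2·68 = 136 ⇒ k = 9.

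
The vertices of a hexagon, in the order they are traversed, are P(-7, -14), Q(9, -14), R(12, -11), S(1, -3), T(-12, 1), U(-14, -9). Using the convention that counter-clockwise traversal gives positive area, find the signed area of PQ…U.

Σ = (224) + (69) + (-25) + (-35) + (122) + (133) = 488
Signed area = Σ/2 = 244 (positive ⇒ counter-clockwise traversal).

244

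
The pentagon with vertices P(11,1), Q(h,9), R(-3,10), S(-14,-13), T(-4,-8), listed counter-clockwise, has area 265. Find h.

9

Write out the shoelace sum; only the two edges meeting at Q involve h:
2·Area = [(11·9 − h·1) + (h·10 − (-3)·9)] + 323
       = 9·h + 449 = 530
⇒ h = 9.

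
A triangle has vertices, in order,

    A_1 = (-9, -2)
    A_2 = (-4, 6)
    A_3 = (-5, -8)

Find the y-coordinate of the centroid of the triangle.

-4/3

Apply the shoelace (surveyor's) formula. First the cross-terms c_i = x_i·y_{i+1} − x_{i+1}·y_i:
  -62, 62, -62  ⇒  2A = -62, A = -31.
Then Σ (y_i + y_{i+1})·c_i = 248, so ȳ = 248 / (6·(-31)) = -4/3.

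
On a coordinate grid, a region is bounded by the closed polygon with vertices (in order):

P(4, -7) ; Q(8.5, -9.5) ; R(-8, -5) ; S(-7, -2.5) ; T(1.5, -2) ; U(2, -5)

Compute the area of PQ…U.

45.875

Σ = (21.5) + (-118.5) + (-15) + (17.75) + (-3.5) + (6) = -91.75
Area = |Σ|/2 = 45.875.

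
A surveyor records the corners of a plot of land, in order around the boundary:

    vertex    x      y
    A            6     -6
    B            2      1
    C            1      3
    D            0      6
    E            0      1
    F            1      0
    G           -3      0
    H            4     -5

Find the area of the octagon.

Σ = (18) + (5) + (6) + (0) + (-1) + (0) + (15) + (6) = 49
Area = |Σ|/2 = 24.5.

24.5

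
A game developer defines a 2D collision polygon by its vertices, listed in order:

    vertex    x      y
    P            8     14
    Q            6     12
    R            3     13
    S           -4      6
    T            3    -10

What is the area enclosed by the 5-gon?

Apply the surveyor's formula: 2A = Σ (x_i·y_{i+1} − x_{i+1}·y_i), indices taken mod 5.
Σ = (12) + (42) + (70) + (22) + (122) = 268
Area = |Σ|/2 = 134.

134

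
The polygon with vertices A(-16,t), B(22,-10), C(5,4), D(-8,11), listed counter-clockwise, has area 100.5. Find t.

12

The doubled signed area Σ (x_i y_{i+1} − x_{i+1} y_i) is linear in t.
With t=0 it equals 561; the coefficient of t is -30 (from the two edges through A).
So -30·t + 561 = 2·100.5 = 201 ⇒ t = 12.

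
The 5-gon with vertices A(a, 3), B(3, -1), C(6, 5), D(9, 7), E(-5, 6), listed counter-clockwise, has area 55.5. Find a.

Write out the shoelace sum; only the two edges meeting at A involve a:
2·Area = [((-5)·3 − a·6) + (a·(-1) − 3·3)] + 107
       = -7·a + 83 = 111
⇒ a = -4.

-4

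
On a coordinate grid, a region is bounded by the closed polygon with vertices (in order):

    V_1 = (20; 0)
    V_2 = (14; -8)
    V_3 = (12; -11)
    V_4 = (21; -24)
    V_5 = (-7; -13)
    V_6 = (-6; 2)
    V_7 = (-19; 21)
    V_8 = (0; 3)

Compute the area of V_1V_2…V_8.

Cross-terms: -160, -58, -57, -441, -92, -88, -57, -60  ⇒  Σ = -1013
Area = |Σ|/2 = 506.5.

506.5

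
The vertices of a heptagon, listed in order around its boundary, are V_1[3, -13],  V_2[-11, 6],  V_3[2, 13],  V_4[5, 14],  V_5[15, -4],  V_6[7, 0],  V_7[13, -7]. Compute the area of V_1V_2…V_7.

Σ = (-125) + (-155) + (-37) + (-230) + (28) + (-49) + (-148) = -716
Area = |Σ|/2 = 358.

358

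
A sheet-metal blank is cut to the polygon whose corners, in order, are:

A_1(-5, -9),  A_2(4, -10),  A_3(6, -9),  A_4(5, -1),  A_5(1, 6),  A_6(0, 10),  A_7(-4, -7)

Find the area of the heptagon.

Apply Gauss's area formula: 2A = Σ (x_i·y_{i+1} − x_{i+1}·y_i), indices taken mod 7.
Σ = (86) + (24) + (39) + (31) + (10) + (40) + (1) = 231
Area = |Σ|/2 = 115.5.

115.5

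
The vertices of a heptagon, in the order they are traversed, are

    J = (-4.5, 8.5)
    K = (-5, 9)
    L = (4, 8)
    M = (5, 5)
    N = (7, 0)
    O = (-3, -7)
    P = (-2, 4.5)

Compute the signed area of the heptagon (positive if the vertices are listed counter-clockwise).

Apply Gauss's area formula: 2A = Σ (x_i·y_{i+1} − x_{i+1}·y_i), indices taken mod 7.
Σ = (2) + (-76) + (-20) + (-35) + (-49) + (-27.5) + (3.25) = -202.25
Signed area = Σ/2 = -101.125 (negative ⇒ clockwise traversal).

-101.125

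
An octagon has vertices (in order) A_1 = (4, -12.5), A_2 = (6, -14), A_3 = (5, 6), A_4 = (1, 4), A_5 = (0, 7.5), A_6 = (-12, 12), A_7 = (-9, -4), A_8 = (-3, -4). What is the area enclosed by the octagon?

Apply Gauss's area formula: 2A = Σ (x_i·y_{i+1} − x_{i+1}·y_i), indices taken mod 8.
Σ = (19) + (106) + (14) + (7.5) + (90) + (156) + (24) + (53.5) = 470
Area = |Σ|/2 = 235.

235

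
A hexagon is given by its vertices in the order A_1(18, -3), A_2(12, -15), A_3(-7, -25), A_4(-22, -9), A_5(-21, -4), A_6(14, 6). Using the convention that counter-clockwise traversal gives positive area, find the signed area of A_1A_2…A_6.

-723.5

Apply Gauss's area formula: 2A = Σ (x_i·y_{i+1} − x_{i+1}·y_i), indices taken mod 6.
Cross-terms: -234, -405, -487, -101, -70, -150  ⇒  Σ = -1447
Signed area = Σ/2 = -723.5 (negative ⇒ clockwise traversal).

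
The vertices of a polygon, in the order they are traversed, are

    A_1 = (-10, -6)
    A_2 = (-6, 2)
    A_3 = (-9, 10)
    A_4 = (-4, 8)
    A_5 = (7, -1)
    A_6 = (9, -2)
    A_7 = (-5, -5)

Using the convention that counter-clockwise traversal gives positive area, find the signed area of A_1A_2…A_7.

Apply the shoelace formula: 2A = Σ (x_i·y_{i+1} − x_{i+1}·y_i), indices taken mod 7.
Σ = (-56) + (-42) + (-32) + (-52) + (-5) + (-55) + (-20) = -262
Signed area = Σ/2 = -131 (negative ⇒ clockwise traversal).

-131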